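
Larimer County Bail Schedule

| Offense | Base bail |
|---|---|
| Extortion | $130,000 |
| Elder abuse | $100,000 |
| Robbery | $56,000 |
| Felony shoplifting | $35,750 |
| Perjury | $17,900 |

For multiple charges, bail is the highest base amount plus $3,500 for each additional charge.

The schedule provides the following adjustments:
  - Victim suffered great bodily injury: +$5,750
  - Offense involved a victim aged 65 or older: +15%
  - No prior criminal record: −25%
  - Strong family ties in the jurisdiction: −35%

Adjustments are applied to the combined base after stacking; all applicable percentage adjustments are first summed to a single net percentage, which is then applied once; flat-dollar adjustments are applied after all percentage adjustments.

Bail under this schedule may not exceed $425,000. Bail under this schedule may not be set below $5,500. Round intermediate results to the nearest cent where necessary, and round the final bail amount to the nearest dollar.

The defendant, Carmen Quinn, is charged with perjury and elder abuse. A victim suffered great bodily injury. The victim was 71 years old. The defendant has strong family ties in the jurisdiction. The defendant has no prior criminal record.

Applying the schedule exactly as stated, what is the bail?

Base amounts from the schedule: perjury $17,900; elder abuse $100,000.
Stacking rule: highest base plus $3,500 per additional charge. Highest is elder abuse at $100,000; 1 additional charge → +$3,500. Combined base = $103,500.
Net percentage adjustment: +15% −25% −35% = −45%. $103,500 × 0.55 = $56,925.
Victim suffered great bodily injury (+$5,750 flat): $56,925 + $5,750 = $62,675.
$62,675 is within the $425,000 maximum.
$62,675 is at or above the $5,500 minimum.

$62,675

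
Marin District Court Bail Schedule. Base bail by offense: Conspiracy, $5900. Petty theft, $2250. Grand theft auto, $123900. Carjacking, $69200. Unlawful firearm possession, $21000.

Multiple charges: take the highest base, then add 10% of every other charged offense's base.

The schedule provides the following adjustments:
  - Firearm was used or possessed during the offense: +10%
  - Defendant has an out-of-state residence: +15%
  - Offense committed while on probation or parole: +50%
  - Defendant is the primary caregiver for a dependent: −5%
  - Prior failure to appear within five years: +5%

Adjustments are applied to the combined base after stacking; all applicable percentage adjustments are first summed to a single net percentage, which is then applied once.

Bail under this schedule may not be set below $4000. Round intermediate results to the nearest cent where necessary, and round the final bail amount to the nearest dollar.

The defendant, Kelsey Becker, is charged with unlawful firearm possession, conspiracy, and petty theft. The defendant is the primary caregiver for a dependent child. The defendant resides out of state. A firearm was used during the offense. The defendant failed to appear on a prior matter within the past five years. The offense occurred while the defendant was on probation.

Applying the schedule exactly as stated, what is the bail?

$38176

Base amounts from the schedule: unlawful firearm possession $21000; conspiracy $5900; petty theft $2250.
Stacking rule: highest base plus 10% of each additional charge. Highest is unlawful firearm possession at $21000. Additional: $5900 × 10% = $590; $2250 × 10% = $225. Combined base = $21000 + $815 = $21815.
Net percentage adjustment: +10% +15% +50% −5% +5% = +75%. $21815 × 1.75 = $38176.25.
$38176.25 is at or above the $4000 minimum.
Rounded to the nearest dollar: $38176.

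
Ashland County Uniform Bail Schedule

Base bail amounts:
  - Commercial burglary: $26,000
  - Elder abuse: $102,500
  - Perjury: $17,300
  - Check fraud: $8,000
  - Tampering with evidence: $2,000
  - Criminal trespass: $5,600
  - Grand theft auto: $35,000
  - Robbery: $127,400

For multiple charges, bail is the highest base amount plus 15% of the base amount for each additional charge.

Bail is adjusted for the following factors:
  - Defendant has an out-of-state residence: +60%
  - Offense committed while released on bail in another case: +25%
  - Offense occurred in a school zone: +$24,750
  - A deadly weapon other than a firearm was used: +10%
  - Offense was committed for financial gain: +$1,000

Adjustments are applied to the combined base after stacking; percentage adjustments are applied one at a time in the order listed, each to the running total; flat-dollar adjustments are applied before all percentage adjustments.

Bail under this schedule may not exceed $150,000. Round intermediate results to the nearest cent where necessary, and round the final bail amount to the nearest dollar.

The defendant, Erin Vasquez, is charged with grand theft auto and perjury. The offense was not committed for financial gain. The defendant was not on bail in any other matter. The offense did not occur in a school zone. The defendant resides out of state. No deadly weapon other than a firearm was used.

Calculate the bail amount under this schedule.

Base amounts from the schedule: grand theft auto $35,000; perjury $17,300.
Stacking rule: highest base plus 15% of each additional charge. Highest is grand theft auto at $35,000. Additional: $17,300 × 15% = $2,595. Combined base = $35,000 + $2,595 = $37,595.
Defendant has an out-of-state residence (+60%): $37,595 × 1.6 = $60,152.
$60,152 is within the $150,000 maximum.

$60,152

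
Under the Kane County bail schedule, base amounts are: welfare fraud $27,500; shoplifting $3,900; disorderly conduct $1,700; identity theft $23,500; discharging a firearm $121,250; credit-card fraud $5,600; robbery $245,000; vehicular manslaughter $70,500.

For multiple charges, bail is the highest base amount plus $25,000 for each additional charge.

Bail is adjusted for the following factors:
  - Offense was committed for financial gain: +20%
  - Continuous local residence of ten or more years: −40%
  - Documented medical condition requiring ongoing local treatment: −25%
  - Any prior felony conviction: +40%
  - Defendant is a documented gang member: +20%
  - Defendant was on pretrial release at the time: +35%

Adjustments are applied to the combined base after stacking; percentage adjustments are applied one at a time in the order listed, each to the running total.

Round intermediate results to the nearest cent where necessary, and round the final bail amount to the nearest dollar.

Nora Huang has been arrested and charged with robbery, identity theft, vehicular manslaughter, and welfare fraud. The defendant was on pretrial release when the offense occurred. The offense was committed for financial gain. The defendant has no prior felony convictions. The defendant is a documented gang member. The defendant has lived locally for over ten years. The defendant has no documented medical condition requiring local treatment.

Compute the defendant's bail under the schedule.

Base amounts from the schedule: robbery $245,000; identity theft $23,500; vehicular manslaughter $70,500; welfare fraud $27,500.
Stacking rule: highest base plus $25,000 per additional charge. Highest is robbery at $245,000; 3 additional charges → +$75,000. Combined base = $320,000.
Offense was committed for financial gain (+20%): $320,000 × 1.2 = $384,000.
Continuous local residence of ten or more years (−40%): $384,000 × 0.6 = $230,400.
Defendant is a documented gang member (+20%): $230,400 × 1.2 = $276,480.
Defendant was on pretrial release at the time (+35%): $276,480 × 1.35 = $373,248.

$373,248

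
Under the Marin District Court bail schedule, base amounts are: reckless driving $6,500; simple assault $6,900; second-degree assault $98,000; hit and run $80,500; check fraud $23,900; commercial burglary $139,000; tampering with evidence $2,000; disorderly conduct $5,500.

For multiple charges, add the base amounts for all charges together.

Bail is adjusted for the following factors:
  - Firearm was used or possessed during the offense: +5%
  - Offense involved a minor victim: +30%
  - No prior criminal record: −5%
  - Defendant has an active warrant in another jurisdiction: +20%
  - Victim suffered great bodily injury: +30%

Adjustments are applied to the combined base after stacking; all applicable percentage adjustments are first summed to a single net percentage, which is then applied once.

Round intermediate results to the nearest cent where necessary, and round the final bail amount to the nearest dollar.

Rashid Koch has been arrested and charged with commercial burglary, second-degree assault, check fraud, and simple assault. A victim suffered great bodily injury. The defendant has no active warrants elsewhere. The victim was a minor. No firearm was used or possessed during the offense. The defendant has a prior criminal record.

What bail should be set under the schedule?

$428,480

Base amounts from the schedule: commercial burglary $139,000; second-degree assault $98,000; check fraud $23,900; simple assault $6,900.
Stacking rule: sum of all bases. $139,000 + $98,000 + $23,900 + $6,900 = $267,800.
Net percentage adjustment: +30% +30% = +60%. $267,800 × 1.6 = $428,480.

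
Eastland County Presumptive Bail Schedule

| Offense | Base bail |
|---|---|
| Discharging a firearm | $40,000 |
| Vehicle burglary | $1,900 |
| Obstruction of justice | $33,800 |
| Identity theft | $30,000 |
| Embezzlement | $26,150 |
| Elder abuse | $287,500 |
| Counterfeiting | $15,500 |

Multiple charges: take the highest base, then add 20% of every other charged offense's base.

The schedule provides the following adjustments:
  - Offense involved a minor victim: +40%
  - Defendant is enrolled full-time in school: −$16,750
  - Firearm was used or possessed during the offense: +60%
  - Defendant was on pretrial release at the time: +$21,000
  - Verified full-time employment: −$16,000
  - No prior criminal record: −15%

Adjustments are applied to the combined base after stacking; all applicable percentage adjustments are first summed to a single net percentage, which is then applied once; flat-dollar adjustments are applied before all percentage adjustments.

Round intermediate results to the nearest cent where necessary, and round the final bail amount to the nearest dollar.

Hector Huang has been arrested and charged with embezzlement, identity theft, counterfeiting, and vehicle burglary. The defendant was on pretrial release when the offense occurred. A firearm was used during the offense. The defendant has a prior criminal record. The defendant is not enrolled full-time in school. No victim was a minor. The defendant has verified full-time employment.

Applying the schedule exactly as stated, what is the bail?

Base amounts from the schedule: embezzlement $26,150; identity theft $30,000; counterfeiting $15,500; vehicle burglary $1,900.
Stacking rule: highest base plus 20% of each additional charge. Highest is identity theft at $30,000. Additional: $26,150 × 20% = $5,230; $15,500 × 20% = $3,100; $1,900 × 20% = $380. Combined base = $30,000 + $8,710 = $38,710.
Defendant was on pretrial release at the time (+$21,000 flat): $38,710 + $21,000 = $59,710.
Verified full-time employment (−$16,000 flat): $59,710 − $16,000 = $43,710.
Firearm was used or possessed during the offense (+60%): $43,710 × 1.6 = $69,936.

$69,936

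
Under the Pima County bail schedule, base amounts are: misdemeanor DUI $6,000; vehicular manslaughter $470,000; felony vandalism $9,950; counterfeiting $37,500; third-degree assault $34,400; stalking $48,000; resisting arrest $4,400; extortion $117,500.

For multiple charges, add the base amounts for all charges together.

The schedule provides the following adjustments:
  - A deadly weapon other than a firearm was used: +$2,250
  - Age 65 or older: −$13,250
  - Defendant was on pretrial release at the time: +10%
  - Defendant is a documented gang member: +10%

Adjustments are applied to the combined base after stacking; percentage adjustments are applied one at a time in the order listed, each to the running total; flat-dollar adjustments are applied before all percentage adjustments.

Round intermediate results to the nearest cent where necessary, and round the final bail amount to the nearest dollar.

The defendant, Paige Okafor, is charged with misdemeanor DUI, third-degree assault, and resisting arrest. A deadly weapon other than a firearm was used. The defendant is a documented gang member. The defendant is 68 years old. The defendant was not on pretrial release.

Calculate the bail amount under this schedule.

Base amounts from the schedule: misdemeanor DUI $6,000; third-degree assault $34,400; resisting arrest $4,400.
Stacking rule: sum of all bases. $6,000 + $34,400 + $4,400 = $44,800.
A deadly weapon other than a firearm was used (+$2,250 flat): $44,800 + $2,250 = $47,050.
Age 65 or older (−$13,250 flat): $47,050 − $13,250 = $33,800.
Defendant is a documented gang member (+10%): $33,800 × 1.1 = $37,180.

$37,180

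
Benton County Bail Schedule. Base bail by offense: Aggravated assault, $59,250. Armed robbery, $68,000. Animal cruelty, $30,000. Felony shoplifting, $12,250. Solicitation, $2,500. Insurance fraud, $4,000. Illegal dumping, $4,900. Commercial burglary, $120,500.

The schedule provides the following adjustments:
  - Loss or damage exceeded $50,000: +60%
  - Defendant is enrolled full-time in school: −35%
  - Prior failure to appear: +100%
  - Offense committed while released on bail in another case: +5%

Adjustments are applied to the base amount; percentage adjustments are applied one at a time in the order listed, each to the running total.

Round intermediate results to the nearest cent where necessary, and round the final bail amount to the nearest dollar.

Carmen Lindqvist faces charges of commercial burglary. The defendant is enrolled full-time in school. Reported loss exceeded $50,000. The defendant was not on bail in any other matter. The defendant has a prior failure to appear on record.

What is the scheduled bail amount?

$250,640

Base amounts from the schedule: commercial burglary $120,500.
Single charge. Combined base = $120,500.
Loss or damage exceeded $50,000 (+60%): $120,500 × 1.6 = $192,800.
Defendant is enrolled full-time in school (−35%): $192,800 × 0.65 = $125,320.
Prior failure to appear (+100%): $125,320 × 2 = $250,640.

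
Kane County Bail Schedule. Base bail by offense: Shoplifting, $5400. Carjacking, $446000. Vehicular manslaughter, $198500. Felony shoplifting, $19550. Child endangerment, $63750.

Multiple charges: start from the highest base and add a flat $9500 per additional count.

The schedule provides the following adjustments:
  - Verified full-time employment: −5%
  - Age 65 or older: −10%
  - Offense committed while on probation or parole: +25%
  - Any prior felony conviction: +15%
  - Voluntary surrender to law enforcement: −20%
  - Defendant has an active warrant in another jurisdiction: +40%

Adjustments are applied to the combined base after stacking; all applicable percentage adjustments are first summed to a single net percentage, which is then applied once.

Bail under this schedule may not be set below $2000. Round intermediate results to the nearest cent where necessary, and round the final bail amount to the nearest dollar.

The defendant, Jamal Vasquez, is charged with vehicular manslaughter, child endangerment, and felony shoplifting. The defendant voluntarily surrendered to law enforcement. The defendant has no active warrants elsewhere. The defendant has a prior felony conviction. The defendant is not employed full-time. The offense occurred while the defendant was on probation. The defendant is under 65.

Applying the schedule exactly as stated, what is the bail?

$261000

Base amounts from the schedule: vehicular manslaughter $198500; child endangerment $63750; felony shoplifting $19550.
Stacking rule: highest base plus $9500 per additional charge. Highest is vehicular manslaughter at $198500; 2 additional charges → +$19000. Combined base = $217500.
Net percentage adjustment: +25% +15% −20% = +20%. $217500 × 1.2 = $261000.
$261000 is at or above the $2000 minimum.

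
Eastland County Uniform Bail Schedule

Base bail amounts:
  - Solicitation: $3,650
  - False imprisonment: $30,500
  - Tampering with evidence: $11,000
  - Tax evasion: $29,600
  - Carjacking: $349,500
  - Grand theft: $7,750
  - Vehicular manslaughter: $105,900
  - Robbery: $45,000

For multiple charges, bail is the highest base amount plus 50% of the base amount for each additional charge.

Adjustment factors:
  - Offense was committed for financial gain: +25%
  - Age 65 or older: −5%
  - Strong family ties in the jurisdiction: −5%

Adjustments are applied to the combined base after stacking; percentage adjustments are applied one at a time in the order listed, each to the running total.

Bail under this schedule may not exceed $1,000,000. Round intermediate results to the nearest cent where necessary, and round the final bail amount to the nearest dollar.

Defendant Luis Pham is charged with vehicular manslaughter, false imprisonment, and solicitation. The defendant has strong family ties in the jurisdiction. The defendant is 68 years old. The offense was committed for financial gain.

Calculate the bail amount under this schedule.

Base amounts from the schedule: vehicular manslaughter $105,900; false imprisonment $30,500; solicitation $3,650.
Stacking rule: highest base plus 50% of each additional charge. Highest is vehicular manslaughter at $105,900. Additional: $30,500 × 50% = $15,250; $3,650 × 50% = $1,825. Combined base = $105,900 + $17,075 = $122,975.
Offense was committed for financial gain (+25%): $122,975 × 1.25 = $153,718.75.
Age 65 or older (−5%): $153,718.75 × 0.95 = $146,032.81.
Strong family ties in the jurisdiction (−5%): $146,032.81 × 0.95 = $138,731.17.
$138,731.17 is within the $1,000,000 maximum.
Rounded to the nearest dollar: $138,731.

$138,731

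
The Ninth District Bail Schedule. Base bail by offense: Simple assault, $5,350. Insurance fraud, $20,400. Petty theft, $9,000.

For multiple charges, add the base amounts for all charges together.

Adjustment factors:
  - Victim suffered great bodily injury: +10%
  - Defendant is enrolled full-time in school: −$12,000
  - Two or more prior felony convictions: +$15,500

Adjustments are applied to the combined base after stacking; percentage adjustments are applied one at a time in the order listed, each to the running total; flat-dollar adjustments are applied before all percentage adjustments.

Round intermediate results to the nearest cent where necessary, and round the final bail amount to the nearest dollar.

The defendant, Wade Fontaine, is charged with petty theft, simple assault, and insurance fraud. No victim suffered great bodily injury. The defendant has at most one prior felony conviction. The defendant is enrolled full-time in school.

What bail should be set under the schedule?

Base amounts from the schedule: petty theft $9,000; simple assault $5,350; insurance fraud $20,400.
Stacking rule: sum of all bases. $9,000 + $5,350 + $20,400 = $34,750.
Defendant is enrolled full-time in school (−$12,000 flat): $34,750 − $12,000 = $22,750.

$22,750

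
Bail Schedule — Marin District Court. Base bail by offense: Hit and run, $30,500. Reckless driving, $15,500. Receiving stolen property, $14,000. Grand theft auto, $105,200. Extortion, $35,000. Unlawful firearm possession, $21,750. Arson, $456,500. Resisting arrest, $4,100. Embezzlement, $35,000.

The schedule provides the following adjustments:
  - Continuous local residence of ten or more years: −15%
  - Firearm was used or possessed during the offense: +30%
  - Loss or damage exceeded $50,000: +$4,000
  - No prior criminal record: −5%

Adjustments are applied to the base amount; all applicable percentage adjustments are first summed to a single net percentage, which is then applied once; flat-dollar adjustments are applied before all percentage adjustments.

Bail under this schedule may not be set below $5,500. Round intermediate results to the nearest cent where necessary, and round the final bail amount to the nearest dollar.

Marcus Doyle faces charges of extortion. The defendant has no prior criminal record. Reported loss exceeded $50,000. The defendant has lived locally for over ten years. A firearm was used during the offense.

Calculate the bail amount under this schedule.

$42,900

Base amounts from the schedule: extortion $35,000.
Single charge. Combined base = $35,000.
Loss or damage exceeded $50,000 (+$4,000 flat): $35,000 + $4,000 = $39,000.
Net percentage adjustment: −15% +30% −5% = +10%. $39,000 × 1.1 = $42,900.
$42,900 is at or above the $5,500 minimum.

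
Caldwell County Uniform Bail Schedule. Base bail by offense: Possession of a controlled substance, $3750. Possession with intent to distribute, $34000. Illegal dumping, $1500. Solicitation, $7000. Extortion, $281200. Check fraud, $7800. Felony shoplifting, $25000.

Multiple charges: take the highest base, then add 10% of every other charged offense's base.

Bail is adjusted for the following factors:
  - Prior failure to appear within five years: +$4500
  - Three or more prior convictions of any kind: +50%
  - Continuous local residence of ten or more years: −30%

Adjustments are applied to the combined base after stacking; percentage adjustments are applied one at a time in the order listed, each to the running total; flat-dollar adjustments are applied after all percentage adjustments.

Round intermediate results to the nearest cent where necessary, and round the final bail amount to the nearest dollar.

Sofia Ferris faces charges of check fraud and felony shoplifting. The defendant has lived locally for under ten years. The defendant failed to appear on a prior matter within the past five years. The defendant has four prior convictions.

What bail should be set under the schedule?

Base amounts from the schedule: check fraud $7800; felony shoplifting $25000.
Stacking rule: highest base plus 10% of each additional charge. Highest is felony shoplifting at $25000. Additional: $7800 × 10% = $780. Combined base = $25000 + $780 = $25780.
Three or more prior convictions of any kind (+50%): $25780 × 1.5 = $38670.
Prior failure to appear within five years (+$4500 flat): $38670 + $4500 = $43170.

$43170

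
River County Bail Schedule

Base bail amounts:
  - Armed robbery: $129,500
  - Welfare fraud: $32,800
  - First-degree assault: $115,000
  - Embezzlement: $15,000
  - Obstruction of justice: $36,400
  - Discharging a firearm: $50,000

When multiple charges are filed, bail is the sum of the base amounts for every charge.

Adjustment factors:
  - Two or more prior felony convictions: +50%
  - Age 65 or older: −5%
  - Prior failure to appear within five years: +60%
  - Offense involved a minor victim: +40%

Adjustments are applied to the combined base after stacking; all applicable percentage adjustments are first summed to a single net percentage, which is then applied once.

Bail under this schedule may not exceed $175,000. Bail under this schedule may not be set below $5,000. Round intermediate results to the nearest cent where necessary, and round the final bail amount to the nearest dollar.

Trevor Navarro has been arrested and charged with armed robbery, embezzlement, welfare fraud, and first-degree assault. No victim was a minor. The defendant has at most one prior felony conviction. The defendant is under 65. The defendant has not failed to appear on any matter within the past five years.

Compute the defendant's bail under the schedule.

$175,000

Base amounts from the schedule: armed robbery $129,500; embezzlement $15,000; welfare fraud $32,800; first-degree assault $115,000.
Stacking rule: sum of all bases. $129,500 + $15,000 + $32,800 + $115,000 = $292,300.
No adjustment factors apply to this defendant.
Result $292,300 exceeds the maximum of $175,000; bail is capped at $175,000.
$175,000 is at or above the $5,000 minimum.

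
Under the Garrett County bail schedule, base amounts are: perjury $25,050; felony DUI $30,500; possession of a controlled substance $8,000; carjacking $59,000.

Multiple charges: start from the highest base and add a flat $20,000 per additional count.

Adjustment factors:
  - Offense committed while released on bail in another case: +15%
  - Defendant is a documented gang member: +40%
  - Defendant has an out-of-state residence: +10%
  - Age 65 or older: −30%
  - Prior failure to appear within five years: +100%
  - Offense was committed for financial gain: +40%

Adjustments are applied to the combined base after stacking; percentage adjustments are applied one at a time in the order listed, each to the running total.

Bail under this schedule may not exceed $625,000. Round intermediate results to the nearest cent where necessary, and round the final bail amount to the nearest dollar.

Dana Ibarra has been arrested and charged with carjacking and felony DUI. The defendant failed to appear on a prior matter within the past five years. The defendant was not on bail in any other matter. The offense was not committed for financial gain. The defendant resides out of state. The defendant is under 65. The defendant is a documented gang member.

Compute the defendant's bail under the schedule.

$243,320

Base amounts from the schedule: carjacking $59,000; felony DUI $30,500.
Stacking rule: highest base plus $20,000 per additional charge. Highest is carjacking at $59,000; 1 additional charge → +$20,000. Combined base = $79,000.
Defendant is a documented gang member (+40%): $79,000 × 1.4 = $110,600.
Defendant has an out-of-state residence (+10%): $110,600 × 1.1 = $121,660.
Prior failure to appear within five years (+100%): $121,660 × 2 = $243,320.
$243,320 is within the $625,000 maximum.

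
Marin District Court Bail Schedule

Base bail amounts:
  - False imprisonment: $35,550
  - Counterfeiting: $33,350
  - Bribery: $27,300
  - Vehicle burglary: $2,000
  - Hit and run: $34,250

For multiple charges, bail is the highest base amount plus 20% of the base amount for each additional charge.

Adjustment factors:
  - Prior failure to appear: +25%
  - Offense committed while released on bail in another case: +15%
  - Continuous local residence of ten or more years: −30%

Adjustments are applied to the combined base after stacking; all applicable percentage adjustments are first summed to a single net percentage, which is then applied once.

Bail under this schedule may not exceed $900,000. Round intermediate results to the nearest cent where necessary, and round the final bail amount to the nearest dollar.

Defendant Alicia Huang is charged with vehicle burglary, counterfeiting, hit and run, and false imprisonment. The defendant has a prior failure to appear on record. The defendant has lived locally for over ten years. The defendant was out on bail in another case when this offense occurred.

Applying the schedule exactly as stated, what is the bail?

Base amounts from the schedule: vehicle burglary $2,000; counterfeiting $33,350; hit and run $34,250; false imprisonment $35,550.
Stacking rule: highest base plus 20% of each additional charge. Highest is false imprisonment at $35,550. Additional: $2,000 × 20% = $400; $33,350 × 20% = $6,670; $34,250 × 20% = $6,850. Combined base = $35,550 + $13,920 = $49,470.
Net percentage adjustment: +25% +15% −30% = +10%. $49,470 × 1.1 = $54,417.
$54,417 is within the $900,000 maximum.

$54,417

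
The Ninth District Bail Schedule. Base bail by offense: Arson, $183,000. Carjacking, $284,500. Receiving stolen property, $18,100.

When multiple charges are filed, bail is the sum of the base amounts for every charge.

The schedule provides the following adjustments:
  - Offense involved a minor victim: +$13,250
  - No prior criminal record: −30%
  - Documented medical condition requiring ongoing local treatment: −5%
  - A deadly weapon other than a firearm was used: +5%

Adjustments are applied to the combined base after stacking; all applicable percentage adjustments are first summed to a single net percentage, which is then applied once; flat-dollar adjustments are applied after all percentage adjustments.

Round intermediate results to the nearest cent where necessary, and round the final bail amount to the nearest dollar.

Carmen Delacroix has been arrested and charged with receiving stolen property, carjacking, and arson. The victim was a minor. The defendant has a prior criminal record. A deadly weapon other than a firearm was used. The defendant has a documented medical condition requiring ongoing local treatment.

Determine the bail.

Base amounts from the schedule: receiving stolen property $18,100; carjacking $284,500; arson $183,000.
Stacking rule: sum of all bases. $18,100 + $284,500 + $183,000 = $485,600.
Net percentage adjustment: −5% +5% = +0%. $485,600 × 1 = $485,600.
Offense involved a minor victim (+$13,250 flat): $485,600 + $13,250 = $498,850.

$498,850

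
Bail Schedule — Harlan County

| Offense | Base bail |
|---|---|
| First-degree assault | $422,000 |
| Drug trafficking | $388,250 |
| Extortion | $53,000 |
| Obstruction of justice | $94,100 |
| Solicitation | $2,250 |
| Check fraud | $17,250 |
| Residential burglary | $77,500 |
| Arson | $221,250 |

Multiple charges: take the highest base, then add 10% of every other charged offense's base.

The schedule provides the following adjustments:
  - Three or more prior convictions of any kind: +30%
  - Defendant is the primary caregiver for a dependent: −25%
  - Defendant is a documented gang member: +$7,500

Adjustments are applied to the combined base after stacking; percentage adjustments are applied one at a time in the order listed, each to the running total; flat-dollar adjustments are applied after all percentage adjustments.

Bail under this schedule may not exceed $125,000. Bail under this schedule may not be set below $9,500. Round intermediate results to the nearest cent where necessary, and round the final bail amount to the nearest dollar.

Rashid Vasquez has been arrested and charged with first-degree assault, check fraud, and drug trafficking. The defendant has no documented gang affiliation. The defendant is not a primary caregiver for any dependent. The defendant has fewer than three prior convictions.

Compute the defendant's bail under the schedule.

$125,000

Base amounts from the schedule: first-degree assault $422,000; check fraud $17,250; drug trafficking $388,250.
Stacking rule: highest base plus 10% of each additional charge. Highest is first-degree assault at $422,000. Additional: $17,250 × 10% = $1,725; $388,250 × 10% = $38,825. Combined base = $422,000 + $40,550 = $462,550.
No adjustment factors apply to this defendant.
Result $462,550 exceeds the maximum of $125,000; bail is capped at $125,000.
$125,000 is at or above the $9,500 minimum.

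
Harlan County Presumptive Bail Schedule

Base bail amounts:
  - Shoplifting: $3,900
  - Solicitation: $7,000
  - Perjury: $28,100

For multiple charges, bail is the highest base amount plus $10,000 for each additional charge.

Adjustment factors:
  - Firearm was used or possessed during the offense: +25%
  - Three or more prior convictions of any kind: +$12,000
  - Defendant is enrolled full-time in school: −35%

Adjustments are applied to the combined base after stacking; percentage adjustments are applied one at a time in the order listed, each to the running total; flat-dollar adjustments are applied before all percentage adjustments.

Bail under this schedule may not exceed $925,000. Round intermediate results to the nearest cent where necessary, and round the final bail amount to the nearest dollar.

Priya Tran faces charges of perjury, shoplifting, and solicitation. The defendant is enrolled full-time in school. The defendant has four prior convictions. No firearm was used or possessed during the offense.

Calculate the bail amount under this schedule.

Base amounts from the schedule: perjury $28,100; shoplifting $3,900; solicitation $7,000.
Stacking rule: highest base plus $10,000 per additional charge. Highest is perjury at $28,100; 2 additional charges → +$20,000. Combined base = $48,100.
Three or more prior convictions of any kind (+$12,000 flat): $48,100 + $12,000 = $60,100.
Defendant is enrolled full-time in school (−35%): $60,100 × 0.65 = $39,065.
$39,065 is within the $925,000 maximum.

$39,065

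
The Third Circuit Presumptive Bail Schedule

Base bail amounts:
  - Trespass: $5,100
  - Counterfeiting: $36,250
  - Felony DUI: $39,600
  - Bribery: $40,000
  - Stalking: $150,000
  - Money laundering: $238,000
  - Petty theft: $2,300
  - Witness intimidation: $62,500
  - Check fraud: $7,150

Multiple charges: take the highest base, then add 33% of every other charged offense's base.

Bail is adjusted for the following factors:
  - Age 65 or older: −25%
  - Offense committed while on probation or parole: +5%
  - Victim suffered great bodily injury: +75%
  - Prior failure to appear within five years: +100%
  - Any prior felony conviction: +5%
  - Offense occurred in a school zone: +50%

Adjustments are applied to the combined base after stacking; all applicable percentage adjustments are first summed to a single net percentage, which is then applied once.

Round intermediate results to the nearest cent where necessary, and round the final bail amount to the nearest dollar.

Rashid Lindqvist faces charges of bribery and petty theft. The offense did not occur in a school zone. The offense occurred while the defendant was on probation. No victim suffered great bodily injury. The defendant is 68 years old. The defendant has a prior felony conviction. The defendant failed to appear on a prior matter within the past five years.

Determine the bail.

Base amounts from the schedule: bribery $40,000; petty theft $2,300.
Stacking rule: highest base plus 33% of each additional charge. Highest is bribery at $40,000. Additional: $2,300 × 33% = $759. Combined base = $40,000 + $759 = $40,759.
Net percentage adjustment: −25% +5% +100% +5% = +85%. $40,759 × 1.85 = $75,404.15.
Rounded to the nearest dollar: $75,404.

$75,404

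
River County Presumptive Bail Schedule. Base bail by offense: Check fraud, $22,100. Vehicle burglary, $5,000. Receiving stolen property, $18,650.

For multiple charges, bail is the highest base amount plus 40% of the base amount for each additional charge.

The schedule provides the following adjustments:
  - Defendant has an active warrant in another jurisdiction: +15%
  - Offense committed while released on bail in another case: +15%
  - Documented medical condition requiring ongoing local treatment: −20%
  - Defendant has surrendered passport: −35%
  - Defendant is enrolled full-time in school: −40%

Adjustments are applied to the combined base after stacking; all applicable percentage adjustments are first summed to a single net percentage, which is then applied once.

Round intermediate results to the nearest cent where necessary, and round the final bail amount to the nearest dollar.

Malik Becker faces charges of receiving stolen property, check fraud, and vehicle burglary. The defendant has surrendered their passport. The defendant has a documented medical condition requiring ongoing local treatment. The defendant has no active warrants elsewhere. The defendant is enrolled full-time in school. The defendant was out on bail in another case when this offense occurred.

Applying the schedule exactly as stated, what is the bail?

$6,312

Base amounts from the schedule: receiving stolen property $18,650; check fraud $22,100; vehicle burglary $5,000.
Stacking rule: highest base plus 40% of each additional charge. Highest is check fraud at $22,100. Additional: $18,650 × 40% = $7,460; $5,000 × 40% = $2,000. Combined base = $22,100 + $9,460 = $31,560.
Net percentage adjustment: +15% −20% −35% −40% = −80%. $31,560 × 0.2 = $6,312.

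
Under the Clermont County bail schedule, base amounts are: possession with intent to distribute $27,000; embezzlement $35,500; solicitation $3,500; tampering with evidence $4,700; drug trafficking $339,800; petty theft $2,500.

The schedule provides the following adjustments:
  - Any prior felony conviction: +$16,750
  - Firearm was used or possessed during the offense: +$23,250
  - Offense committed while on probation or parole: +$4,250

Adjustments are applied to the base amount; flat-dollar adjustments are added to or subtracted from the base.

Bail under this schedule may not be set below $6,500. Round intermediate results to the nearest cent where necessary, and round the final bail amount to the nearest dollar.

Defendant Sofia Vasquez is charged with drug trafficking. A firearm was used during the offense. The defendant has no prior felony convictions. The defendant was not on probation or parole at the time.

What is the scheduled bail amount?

Base amounts from the schedule: drug trafficking $339,800.
Single charge. Combined base = $339,800.
Firearm was used or possessed during the offense (+$23,250 flat): $339,800 + $23,250 = $363,050.
$363,050 is at or above the $6,500 minimum.

$363,050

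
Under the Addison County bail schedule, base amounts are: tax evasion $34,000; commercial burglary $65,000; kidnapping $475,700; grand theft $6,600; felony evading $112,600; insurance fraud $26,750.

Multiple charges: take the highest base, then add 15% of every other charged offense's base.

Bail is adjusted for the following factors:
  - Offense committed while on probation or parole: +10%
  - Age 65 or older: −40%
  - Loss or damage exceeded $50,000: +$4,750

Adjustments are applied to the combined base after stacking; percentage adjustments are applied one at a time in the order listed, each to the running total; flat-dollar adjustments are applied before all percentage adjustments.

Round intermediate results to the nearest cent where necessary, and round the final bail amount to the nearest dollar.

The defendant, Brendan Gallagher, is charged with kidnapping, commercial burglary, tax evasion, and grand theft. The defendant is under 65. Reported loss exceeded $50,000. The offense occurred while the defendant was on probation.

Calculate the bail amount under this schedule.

$545,919

Base amounts from the schedule: kidnapping $475,700; commercial burglary $65,000; tax evasion $34,000; grand theft $6,600.
Stacking rule: highest base plus 15% of each additional charge. Highest is kidnapping at $475,700. Additional: $65,000 × 15% = $9,750; $34,000 × 15% = $5,100; $6,600 × 15% = $990. Combined base = $475,700 + $15,840 = $491,540.
Loss or damage exceeded $50,000 (+$4,750 flat): $491,540 + $4,750 = $496,290.
Offense committed while on probation or parole (+10%): $496,290 × 1.1 = $545,919.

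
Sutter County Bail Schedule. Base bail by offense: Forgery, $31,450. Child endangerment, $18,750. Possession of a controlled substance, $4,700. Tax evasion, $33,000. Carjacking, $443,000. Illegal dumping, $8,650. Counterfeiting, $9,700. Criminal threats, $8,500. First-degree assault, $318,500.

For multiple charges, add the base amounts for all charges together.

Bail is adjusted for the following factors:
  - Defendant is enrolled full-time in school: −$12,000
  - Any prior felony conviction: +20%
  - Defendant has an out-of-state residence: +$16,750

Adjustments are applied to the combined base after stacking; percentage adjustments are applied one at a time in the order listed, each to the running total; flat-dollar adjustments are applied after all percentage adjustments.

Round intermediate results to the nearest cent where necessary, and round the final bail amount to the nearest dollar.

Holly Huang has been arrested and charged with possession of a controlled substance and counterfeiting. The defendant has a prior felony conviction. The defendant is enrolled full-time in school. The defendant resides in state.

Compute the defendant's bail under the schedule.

$5,280

Base amounts from the schedule: possession of a controlled substance $4,700; counterfeiting $9,700.
Stacking rule: sum of all bases. $4,700 + $9,700 = $14,400.
Any prior felony conviction (+20%): $14,400 × 1.2 = $17,280.
Defendant is enrolled full-time in school (−$12,000 flat): $17,280 − $12,000 = $5,280.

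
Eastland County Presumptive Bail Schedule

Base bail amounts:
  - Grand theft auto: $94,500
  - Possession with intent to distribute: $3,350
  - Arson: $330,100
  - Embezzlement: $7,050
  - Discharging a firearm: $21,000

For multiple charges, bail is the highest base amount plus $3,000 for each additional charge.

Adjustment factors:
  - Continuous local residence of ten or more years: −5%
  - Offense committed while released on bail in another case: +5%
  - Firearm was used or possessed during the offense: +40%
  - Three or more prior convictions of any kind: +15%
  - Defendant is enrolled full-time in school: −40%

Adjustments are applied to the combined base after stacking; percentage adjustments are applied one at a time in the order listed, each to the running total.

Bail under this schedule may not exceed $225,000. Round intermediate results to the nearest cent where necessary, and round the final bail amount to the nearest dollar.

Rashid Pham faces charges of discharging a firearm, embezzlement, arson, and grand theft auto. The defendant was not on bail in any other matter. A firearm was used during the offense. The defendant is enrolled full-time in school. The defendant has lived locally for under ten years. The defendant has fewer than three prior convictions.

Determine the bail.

$225,000

Base amounts from the schedule: discharging a firearm $21,000; embezzlement $7,050; arson $330,100; grand theft auto $94,500.
Stacking rule: highest base plus $3,000 per additional charge. Highest is arson at $330,100; 3 additional charges → +$9,000. Combined base = $339,100.
Firearm was used or possessed during the offense (+40%): $339,100 × 1.4 = $474,740.
Defendant is enrolled full-time in school (−40%): $474,740 × 0.6 = $284,844.
Result $284,844 exceeds the maximum of $225,000; bail is capped at $225,000.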